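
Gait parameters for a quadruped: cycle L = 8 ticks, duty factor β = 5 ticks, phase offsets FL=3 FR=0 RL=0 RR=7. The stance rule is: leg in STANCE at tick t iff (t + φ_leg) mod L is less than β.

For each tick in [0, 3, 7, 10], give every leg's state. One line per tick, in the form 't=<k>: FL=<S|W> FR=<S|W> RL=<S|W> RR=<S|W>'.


t=0: phase=(3,0,0,7) vs β=5 → FL=S FR=S RL=S RR=W
t=3: phase=(6,3,3,2) vs β=5 → FL=W FR=S RL=S RR=S
t=7: phase=(2,7,7,6) vs β=5 → FL=S FR=W RL=W RR=W
t=10: phase=(5,2,2,1) vs β=5 → FL=W FR=S RL=S RR=S

t=0: FL=S FR=S RL=S RR=W
t=3: FL=W FR=S RL=S RR=S
t=7: FL=S FR=W RL=W RR=W
t=10: FL=W FR=S RL=S RR=S


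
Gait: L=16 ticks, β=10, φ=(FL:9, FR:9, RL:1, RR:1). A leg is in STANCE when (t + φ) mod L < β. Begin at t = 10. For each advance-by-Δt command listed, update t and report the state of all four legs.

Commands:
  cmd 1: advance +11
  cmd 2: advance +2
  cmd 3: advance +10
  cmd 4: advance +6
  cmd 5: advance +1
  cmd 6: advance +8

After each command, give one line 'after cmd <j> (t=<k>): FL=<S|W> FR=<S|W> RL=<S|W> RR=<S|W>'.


start t=10: FL=S FR=S RL=W RR=W
cmd 1: advance +11 → t=21, phase=(14,14,6,6) → FL=W FR=W RL=S RR=S
cmd 2: advance +2 → t=23, phase=(0,0,8,8) → FL=S FR=S RL=S RR=S
cmd 3: advance +10 → t=33, phase=(10,10,2,2) → FL=W FR=W RL=S RR=S
cmd 4: advance +6 → t=39, phase=(0,0,8,8) → FL=S FR=S RL=S RR=S
cmd 5: advance +1 → t=40, phase=(1,1,9,9) → FL=S FR=S RL=S RR=S
cmd 6: advance +8 → t=48, phase=(9,9,1,1) → FL=S FR=S RL=S RR=S

after cmd 1 (t=21): FL=W FR=W RL=S RR=S
after cmd 2 (t=23): FL=S FR=S RL=S RR=S
after cmd 3 (t=33): FL=W FR=W RL=S RR=S
after cmd 4 (t=39): FL=S FR=S RL=S RR=S
after cmd 5 (t=40): FL=S FR=S RL=S RR=S
after cmd 6 (t=48): FL=S FR=S RL=S RR=S


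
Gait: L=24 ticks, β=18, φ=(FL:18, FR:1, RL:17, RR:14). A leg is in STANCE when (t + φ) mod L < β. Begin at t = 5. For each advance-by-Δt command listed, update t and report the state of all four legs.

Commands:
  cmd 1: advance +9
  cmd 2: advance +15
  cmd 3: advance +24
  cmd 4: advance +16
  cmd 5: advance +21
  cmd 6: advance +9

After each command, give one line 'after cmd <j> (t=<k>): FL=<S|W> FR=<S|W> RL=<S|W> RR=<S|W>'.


after cmd 1 (t=14): FL=S FR=S RL=S RR=S
after cmd 2 (t=29): FL=W FR=S RL=W RR=W
after cmd 3 (t=53): FL=W FR=S RL=W RR=W
after cmd 4 (t=69): FL=S FR=W RL=S RR=S
after cmd 5 (t=90): FL=S FR=W RL=S RR=S
after cmd 6 (t=99): FL=W FR=S RL=W RR=S

start t=5: FL=W FR=S RL=W RR=W
cmd 1: advance +9 → t=14, phase=(8,15,7,4) → FL=S FR=S RL=S RR=S
cmd 2: advance +15 → t=29, phase=(23,6,22,19) → FL=W FR=S RL=W RR=W
cmd 3: advance +24 → t=53, phase=(23,6,22,19) → FL=W FR=S RL=W RR=W
cmd 4: advance +16 → t=69, phase=(15,22,14,11) → FL=S FR=W RL=S RR=S
cmd 5: advance +21 → t=90, phase=(12,19,11,8) → FL=S FR=W RL=S RR=S
cmd 6: advance +9 → t=99, phase=(21,4,20,17) → FL=W FR=S RL=W RR=S


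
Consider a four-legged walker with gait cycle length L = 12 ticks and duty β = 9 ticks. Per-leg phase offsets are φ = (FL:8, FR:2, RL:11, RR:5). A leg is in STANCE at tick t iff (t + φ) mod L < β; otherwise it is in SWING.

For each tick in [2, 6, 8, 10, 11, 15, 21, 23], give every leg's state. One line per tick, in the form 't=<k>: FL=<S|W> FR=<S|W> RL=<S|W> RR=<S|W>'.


t=2: phase=(10,4,1,7) vs β=9 → FL=W FR=S RL=S RR=S
t=6: phase=(2,8,5,11) vs β=9 → FL=S FR=S RL=S RR=W
t=8: phase=(4,10,7,1) vs β=9 → FL=S FR=W RL=S RR=S
t=10: phase=(6,0,9,3) vs β=9 → FL=S FR=S RL=W RR=S
t=11: phase=(7,1,10,4) vs β=9 → FL=S FR=S RL=W RR=S
t=15: phase=(11,5,2,8) vs β=9 → FL=W FR=S RL=S RR=S
t=21: phase=(5,11,8,2) vs β=9 → FL=S FR=W RL=S RR=S
t=23: phase=(7,1,10,4) vs β=9 → FL=S FR=S RL=W RR=S

t=2: FL=W FR=S RL=S RR=S
t=6: FL=S FR=S RL=S RR=W
t=8: FL=S FR=W RL=S RR=S
t=10: FL=S FR=S RL=W RR=S
t=11: FL=S FR=S RL=W RR=S
t=15: FL=W FR=S RL=S RR=S
t=21: FL=S FR=W RL=S RR=S
t=23: FL=S FR=S RL=W RR=S


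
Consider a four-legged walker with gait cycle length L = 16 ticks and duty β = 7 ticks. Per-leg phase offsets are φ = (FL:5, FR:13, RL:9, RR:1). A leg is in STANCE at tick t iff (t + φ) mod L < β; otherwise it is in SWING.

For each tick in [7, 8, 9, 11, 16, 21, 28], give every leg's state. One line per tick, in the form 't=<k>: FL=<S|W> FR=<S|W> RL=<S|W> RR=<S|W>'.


t=7: phase=(12,4,0,8) vs β=7 → FL=W FR=S RL=S RR=W
t=8: phase=(13,5,1,9) vs β=7 → FL=W FR=S RL=S RR=W
t=9: phase=(14,6,2,10) vs β=7 → FL=W FR=S RL=S RR=W
t=11: phase=(0,8,4,12) vs β=7 → FL=S FR=W RL=S RR=W
t=16: phase=(5,13,9,1) vs β=7 → FL=S FR=W RL=W RR=S
t=21: phase=(10,2,14,6) vs β=7 → FL=W FR=S RL=W RR=S
t=28: phase=(1,9,5,13) vs β=7 → FL=S FR=W RL=S RR=W

t=7: FL=W FR=S RL=S RR=W
t=8: FL=W FR=S RL=S RR=W
t=9: FL=W FR=S RL=S RR=W
t=11: FL=S FR=W RL=S RR=W
t=16: FL=S FR=W RL=W RR=S
t=21: FL=W FR=S RL=W RR=S
t=28: FL=S FR=W RL=S RR=W


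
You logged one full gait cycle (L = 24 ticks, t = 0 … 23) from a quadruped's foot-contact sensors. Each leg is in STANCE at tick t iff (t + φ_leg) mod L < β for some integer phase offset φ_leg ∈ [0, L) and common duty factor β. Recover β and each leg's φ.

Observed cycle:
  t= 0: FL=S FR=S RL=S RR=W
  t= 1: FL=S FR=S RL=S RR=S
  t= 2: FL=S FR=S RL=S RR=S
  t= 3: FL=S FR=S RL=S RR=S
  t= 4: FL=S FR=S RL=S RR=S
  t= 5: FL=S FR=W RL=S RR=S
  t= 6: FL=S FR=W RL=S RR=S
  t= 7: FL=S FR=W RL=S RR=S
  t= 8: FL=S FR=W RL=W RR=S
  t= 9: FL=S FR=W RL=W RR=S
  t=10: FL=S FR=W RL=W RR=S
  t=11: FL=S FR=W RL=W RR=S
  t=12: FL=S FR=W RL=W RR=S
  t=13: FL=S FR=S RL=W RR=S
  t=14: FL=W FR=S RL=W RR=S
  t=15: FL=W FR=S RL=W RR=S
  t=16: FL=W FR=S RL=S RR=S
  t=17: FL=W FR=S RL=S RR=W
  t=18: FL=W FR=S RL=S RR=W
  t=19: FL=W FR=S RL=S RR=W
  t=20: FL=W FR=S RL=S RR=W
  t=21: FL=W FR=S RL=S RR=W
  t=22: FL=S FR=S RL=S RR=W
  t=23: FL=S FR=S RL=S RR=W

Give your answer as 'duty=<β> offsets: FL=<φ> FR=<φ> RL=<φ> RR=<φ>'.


duty β = stance ticks per leg = 16
FL: stance ticks = 16; W→S at t=22 → φ=2
FR: stance ticks = 16; W→S at t=13 → φ=11
RL: stance ticks = 16; W→S at t=16 → φ=8
RR: stance ticks = 16; W→S at t=1 → φ=23

duty=16 offsets: FL=2 FR=11 RL=8 RR=23


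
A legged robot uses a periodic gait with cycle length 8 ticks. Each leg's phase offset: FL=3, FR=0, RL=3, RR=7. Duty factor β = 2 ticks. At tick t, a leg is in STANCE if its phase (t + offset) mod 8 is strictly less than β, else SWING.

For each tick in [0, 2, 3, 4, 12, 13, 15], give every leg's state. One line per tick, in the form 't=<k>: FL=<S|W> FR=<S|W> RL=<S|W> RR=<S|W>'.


t=0: phase=(3,0,3,7) vs β=2 → FL=W FR=S RL=W RR=W
t=2: phase=(5,2,5,1) vs β=2 → FL=W FR=W RL=W RR=S
t=3: phase=(6,3,6,2) vs β=2 → FL=W FR=W RL=W RR=W
t=4: phase=(7,4,7,3) vs β=2 → FL=W FR=W RL=W RR=W
t=12: phase=(7,4,7,3) vs β=2 → FL=W FR=W RL=W RR=W
t=13: phase=(0,5,0,4) vs β=2 → FL=S FR=W RL=S RR=W
t=15: phase=(2,7,2,6) vs β=2 → FL=W FR=W RL=W RR=W

t=0: FL=W FR=S RL=W RR=W
t=2: FL=W FR=W RL=W RR=S
t=3: FL=W FR=W RL=W RR=W
t=4: FL=W FR=W RL=W RR=W
t=12: FL=W FR=W RL=W RR=W
t=13: FL=S FR=W RL=S RR=W
t=15: FL=W FR=W RL=W RR=W


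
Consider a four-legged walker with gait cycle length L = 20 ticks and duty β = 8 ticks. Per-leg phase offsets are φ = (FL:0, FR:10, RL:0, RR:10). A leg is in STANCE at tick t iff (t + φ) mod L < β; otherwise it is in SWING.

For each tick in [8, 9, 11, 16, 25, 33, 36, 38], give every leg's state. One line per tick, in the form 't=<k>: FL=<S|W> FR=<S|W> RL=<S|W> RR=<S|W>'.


t=8: FL=W FR=W RL=W RR=W
t=9: FL=W FR=W RL=W RR=W
t=11: FL=W FR=S RL=W RR=S
t=16: FL=W FR=S RL=W RR=S
t=25: FL=S FR=W RL=S RR=W
t=33: FL=W FR=S RL=W RR=S
t=36: FL=W FR=S RL=W RR=S
t=38: FL=W FR=W RL=W RR=W

t=8: phase=(8,18,8,18) vs β=8 → FL=W FR=W RL=W RR=W
t=9: phase=(9,19,9,19) vs β=8 → FL=W FR=W RL=W RR=W
t=11: phase=(11,1,11,1) vs β=8 → FL=W FR=S RL=W RR=S
t=16: phase=(16,6,16,6) vs β=8 → FL=W FR=S RL=W RR=S
t=25: phase=(5,15,5,15) vs β=8 → FL=S FR=W RL=S RR=W
t=33: phase=(13,3,13,3) vs β=8 → FL=W FR=S RL=W RR=S
t=36: phase=(16,6,16,6) vs β=8 → FL=W FR=S RL=W RR=S
t=38: phase=(18,8,18,8) vs β=8 → FL=W FR=W RL=W RR=W


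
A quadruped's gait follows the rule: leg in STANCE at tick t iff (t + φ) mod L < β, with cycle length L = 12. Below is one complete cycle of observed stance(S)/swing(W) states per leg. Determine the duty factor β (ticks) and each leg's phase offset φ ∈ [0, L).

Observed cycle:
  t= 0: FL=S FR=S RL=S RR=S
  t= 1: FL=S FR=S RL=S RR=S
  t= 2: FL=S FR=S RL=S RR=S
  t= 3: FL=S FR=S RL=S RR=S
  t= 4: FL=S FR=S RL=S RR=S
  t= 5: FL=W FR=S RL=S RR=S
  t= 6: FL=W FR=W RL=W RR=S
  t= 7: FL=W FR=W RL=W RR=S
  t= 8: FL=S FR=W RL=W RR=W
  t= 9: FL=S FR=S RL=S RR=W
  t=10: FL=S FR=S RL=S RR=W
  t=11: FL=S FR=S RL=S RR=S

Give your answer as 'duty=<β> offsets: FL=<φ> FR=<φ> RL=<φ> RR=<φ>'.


duty=9 offsets: FL=4 FR=3 RL=3 RR=1

duty β = stance ticks per leg = 9
FL: stance ticks = 9; W→S at t=8 → φ=4
FR: stance ticks = 9; W→S at t=9 → φ=3
RL: stance ticks = 9; W→S at t=9 → φ=3
RR: stance ticks = 9; W→S at t=11 → φ=1


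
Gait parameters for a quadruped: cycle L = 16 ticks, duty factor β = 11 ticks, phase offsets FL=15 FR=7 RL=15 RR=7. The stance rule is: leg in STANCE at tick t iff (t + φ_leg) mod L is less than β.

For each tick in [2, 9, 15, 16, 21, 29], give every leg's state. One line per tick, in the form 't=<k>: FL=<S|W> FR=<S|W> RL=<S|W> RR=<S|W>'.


t=2: phase=(1,9,1,9) vs β=11 → FL=S FR=S RL=S RR=S
t=9: phase=(8,0,8,0) vs β=11 → FL=S FR=S RL=S RR=S
t=15: phase=(14,6,14,6) vs β=11 → FL=W FR=S RL=W RR=S
t=16: phase=(15,7,15,7) vs β=11 → FL=W FR=S RL=W RR=S
t=21: phase=(4,12,4,12) vs β=11 → FL=S FR=W RL=S RR=W
t=29: phase=(12,4,12,4) vs β=11 → FL=W FR=S RL=W RR=S

t=2: FL=S FR=S RL=S RR=S
t=9: FL=S FR=S RL=S RR=S
t=15: FL=W FR=S RL=W RR=S
t=16: FL=W FR=S RL=W RR=S
t=21: FL=S FR=W RL=S RR=W
t=29: FL=W FR=S RL=W RR=S


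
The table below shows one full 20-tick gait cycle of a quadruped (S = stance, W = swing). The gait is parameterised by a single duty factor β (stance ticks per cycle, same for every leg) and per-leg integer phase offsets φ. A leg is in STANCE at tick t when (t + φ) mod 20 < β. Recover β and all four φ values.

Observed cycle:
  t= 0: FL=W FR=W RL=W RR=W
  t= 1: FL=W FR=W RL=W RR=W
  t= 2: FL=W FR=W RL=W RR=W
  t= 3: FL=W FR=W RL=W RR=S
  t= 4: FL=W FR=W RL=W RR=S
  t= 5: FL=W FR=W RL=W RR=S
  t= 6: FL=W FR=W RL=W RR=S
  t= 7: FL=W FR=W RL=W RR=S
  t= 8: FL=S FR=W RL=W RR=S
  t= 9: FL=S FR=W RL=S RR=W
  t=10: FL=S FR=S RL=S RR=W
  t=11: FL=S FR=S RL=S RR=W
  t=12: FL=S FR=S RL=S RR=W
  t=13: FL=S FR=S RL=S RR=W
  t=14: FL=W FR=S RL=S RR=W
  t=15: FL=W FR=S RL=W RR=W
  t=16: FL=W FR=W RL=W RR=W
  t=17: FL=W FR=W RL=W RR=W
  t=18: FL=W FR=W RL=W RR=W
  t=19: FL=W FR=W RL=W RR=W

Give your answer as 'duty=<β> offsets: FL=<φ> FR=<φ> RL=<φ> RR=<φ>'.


duty=6 offsets: FL=12 FR=10 RL=11 RR=17

duty β = stance ticks per leg = 6
FL: stance ticks = 6; W→S at t=8 → φ=12
FR: stance ticks = 6; W→S at t=10 → φ=10
RL: stance ticks = 6; W→S at t=9 → φ=11
RR: stance ticks = 6; W→S at t=3 → φ=17


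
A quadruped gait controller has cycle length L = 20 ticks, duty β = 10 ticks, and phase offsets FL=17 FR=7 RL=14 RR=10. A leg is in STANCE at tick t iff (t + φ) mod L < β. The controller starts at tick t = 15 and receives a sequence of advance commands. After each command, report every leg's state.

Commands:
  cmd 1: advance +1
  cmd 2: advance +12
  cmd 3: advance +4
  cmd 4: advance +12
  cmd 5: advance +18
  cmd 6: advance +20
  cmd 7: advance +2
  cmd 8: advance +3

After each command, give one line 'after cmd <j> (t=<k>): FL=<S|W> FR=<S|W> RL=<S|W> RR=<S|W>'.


after cmd 1 (t=16): FL=W FR=S RL=W RR=S
after cmd 2 (t=28): FL=S FR=W RL=S RR=W
after cmd 3 (t=32): FL=S FR=W RL=S RR=S
after cmd 4 (t=44): FL=S FR=W RL=W RR=W
after cmd 5 (t=62): FL=W FR=S RL=W RR=W
after cmd 6 (t=82): FL=W FR=S RL=W RR=W
after cmd 7 (t=84): FL=S FR=W RL=W RR=W
after cmd 8 (t=87): FL=S FR=W RL=S RR=W

start t=15: FL=W FR=S RL=S RR=S
cmd 1: advance +1 → t=16, phase=(13,3,10,6) → FL=W FR=S RL=W RR=S
cmd 2: advance +12 → t=28, phase=(5,15,2,18) → FL=S FR=W RL=S RR=W
cmd 3: advance +4 → t=32, phase=(9,19,6,2) → FL=S FR=W RL=S RR=S
cmd 4: advance +12 → t=44, phase=(1,11,18,14) → FL=S FR=W RL=W RR=W
cmd 5: advance +18 → t=62, phase=(19,9,16,12) → FL=W FR=S RL=W RR=W
cmd 6: advance +20 → t=82, phase=(19,9,16,12) → FL=W FR=S RL=W RR=W
cmd 7: advance +2 → t=84, phase=(1,11,18,14) → FL=S FR=W RL=W RR=W
cmd 8: advance +3 → t=87, phase=(4,14,1,17) → FL=S FR=W RL=S RR=W


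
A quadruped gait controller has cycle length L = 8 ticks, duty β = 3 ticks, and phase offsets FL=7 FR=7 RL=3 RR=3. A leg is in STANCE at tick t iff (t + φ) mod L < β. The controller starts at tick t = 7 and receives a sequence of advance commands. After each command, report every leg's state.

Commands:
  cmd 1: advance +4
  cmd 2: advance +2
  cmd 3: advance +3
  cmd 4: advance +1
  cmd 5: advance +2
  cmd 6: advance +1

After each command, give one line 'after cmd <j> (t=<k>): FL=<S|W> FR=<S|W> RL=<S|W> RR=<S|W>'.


start t=7: FL=W FR=W RL=S RR=S
cmd 1: advance +4 → t=11, phase=(2,2,6,6) → FL=S FR=S RL=W RR=W
cmd 2: advance +2 → t=13, phase=(4,4,0,0) → FL=W FR=W RL=S RR=S
cmd 3: advance +3 → t=16, phase=(7,7,3,3) → FL=W FR=W RL=W RR=W
cmd 4: advance +1 → t=17, phase=(0,0,4,4) → FL=S FR=S RL=W RR=W
cmd 5: advance +2 → t=19, phase=(2,2,6,6) → FL=S FR=S RL=W RR=W
cmd 6: advance +1 → t=20, phase=(3,3,7,7) → FL=W FR=W RL=W RR=W

after cmd 1 (t=11): FL=S FR=S RL=W RR=W
after cmd 2 (t=13): FL=W FR=W RL=S RR=S
after cmd 3 (t=16): FL=W FR=W RL=W RR=W
after cmd 4 (t=17): FL=S FR=S RL=W RR=W
after cmd 5 (t=19): FL=S FR=S RL=W RR=W
after cmd 6 (t=20): FL=W FR=W RL=W RR=W


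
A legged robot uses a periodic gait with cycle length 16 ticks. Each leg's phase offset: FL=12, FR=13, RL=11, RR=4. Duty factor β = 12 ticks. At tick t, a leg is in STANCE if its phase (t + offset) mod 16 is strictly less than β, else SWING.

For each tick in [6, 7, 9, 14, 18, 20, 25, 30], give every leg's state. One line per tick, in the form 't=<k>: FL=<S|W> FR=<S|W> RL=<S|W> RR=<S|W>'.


t=6: FL=S FR=S RL=S RR=S
t=7: FL=S FR=S RL=S RR=S
t=9: FL=S FR=S RL=S RR=W
t=14: FL=S FR=S RL=S RR=S
t=18: FL=W FR=W RL=W RR=S
t=20: FL=S FR=S RL=W RR=S
t=25: FL=S FR=S RL=S RR=W
t=30: FL=S FR=S RL=S RR=S

t=6: phase=(2,3,1,10) vs β=12 → FL=S FR=S RL=S RR=S
t=7: phase=(3,4,2,11) vs β=12 → FL=S FR=S RL=S RR=S
t=9: phase=(5,6,4,13) vs β=12 → FL=S FR=S RL=S RR=W
t=14: phase=(10,11,9,2) vs β=12 → FL=S FR=S RL=S RR=S
t=18: phase=(14,15,13,6) vs β=12 → FL=W FR=W RL=W RR=S
t=20: phase=(0,1,15,8) vs β=12 → FL=S FR=S RL=W RR=S
t=25: phase=(5,6,4,13) vs β=12 → FL=S FR=S RL=S RR=W
t=30: phase=(10,11,9,2) vs β=12 → FL=S FR=S RL=S RR=S


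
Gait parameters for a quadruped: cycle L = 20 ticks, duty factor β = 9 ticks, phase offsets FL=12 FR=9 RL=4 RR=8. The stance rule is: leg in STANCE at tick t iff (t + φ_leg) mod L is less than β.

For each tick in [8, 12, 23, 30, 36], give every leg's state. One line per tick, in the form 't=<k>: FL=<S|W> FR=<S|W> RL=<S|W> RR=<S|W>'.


t=8: FL=S FR=W RL=W RR=W
t=12: FL=S FR=S RL=W RR=S
t=23: FL=W FR=W RL=S RR=W
t=30: FL=S FR=W RL=W RR=W
t=36: FL=S FR=S RL=S RR=S

t=8: phase=(0,17,12,16) vs β=9 → FL=S FR=W RL=W RR=W
t=12: phase=(4,1,16,0) vs β=9 → FL=S FR=S RL=W RR=S
t=23: phase=(15,12,7,11) vs β=9 → FL=W FR=W RL=S RR=W
t=30: phase=(2,19,14,18) vs β=9 → FL=S FR=W RL=W RR=W
t=36: phase=(8,5,0,4) vs β=9 → FL=S FR=S RL=S RR=S


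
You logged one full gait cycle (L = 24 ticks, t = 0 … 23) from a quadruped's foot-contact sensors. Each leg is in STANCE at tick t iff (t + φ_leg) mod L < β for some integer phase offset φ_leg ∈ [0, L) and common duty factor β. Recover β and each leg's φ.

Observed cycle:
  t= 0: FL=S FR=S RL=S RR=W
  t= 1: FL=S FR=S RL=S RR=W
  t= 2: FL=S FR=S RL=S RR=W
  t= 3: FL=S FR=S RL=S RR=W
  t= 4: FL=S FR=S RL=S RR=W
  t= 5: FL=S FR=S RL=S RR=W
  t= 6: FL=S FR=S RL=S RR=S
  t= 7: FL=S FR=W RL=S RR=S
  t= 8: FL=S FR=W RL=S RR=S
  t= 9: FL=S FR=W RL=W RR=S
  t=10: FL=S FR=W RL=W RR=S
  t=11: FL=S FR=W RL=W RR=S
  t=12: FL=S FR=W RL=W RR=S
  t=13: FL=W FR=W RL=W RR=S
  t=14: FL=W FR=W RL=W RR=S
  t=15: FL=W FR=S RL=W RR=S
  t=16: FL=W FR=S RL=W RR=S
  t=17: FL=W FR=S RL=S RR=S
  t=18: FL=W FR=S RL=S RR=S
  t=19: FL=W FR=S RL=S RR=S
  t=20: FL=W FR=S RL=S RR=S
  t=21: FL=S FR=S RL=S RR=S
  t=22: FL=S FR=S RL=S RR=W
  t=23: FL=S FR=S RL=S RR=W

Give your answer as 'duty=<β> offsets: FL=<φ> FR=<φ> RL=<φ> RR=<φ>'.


duty β = stance ticks per leg = 16
FL: stance ticks = 16; W→S at t=21 → φ=3
FR: stance ticks = 16; W→S at t=15 → φ=9
RL: stance ticks = 16; W→S at t=17 → φ=7
RR: stance ticks = 16; W→S at t=6 → φ=18

duty=16 offsets: FL=3 FR=9 RL=7 RR=18


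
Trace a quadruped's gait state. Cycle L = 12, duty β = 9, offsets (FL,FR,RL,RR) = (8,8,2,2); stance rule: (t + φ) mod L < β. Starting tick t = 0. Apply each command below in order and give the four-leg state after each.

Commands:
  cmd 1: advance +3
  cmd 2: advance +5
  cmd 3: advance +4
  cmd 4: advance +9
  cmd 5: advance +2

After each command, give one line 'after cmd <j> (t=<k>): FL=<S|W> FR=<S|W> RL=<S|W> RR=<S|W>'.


start t=0: FL=S FR=S RL=S RR=S
cmd 1: advance +3 → t=3, phase=(11,11,5,5) → FL=W FR=W RL=S RR=S
cmd 2: advance +5 → t=8, phase=(4,4,10,10) → FL=S FR=S RL=W RR=W
cmd 3: advance +4 → t=12, phase=(8,8,2,2) → FL=S FR=S RL=S RR=S
cmd 4: advance +9 → t=21, phase=(5,5,11,11) → FL=S FR=S RL=W RR=W
cmd 5: advance +2 → t=23, phase=(7,7,1,1) → FL=S FR=S RL=S RR=S

after cmd 1 (t=3): FL=W FR=W RL=S RR=S
after cmd 2 (t=8): FL=S FR=S RL=W RR=W
after cmd 3 (t=12): FL=S FR=S RL=S RR=S
after cmd 4 (t=21): FL=S FR=S RL=W RR=W
after cmd 5 (t=23): FL=S FR=S RL=S RR=S


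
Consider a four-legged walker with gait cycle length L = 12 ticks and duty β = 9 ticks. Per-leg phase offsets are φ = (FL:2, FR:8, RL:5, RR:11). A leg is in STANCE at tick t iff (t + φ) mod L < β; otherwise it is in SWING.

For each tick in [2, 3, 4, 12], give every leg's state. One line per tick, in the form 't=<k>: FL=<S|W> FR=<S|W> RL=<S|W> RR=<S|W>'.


t=2: FL=S FR=W RL=S RR=S
t=3: FL=S FR=W RL=S RR=S
t=4: FL=S FR=S RL=W RR=S
t=12: FL=S FR=S RL=S RR=W

t=2: phase=(4,10,7,1) vs β=9 → FL=S FR=W RL=S RR=S
t=3: phase=(5,11,8,2) vs β=9 → FL=S FR=W RL=S RR=S
t=4: phase=(6,0,9,3) vs β=9 → FL=S FR=S RL=W RR=S
t=12: phase=(2,8,5,11) vs β=9 → FL=S FR=S RL=S RR=W


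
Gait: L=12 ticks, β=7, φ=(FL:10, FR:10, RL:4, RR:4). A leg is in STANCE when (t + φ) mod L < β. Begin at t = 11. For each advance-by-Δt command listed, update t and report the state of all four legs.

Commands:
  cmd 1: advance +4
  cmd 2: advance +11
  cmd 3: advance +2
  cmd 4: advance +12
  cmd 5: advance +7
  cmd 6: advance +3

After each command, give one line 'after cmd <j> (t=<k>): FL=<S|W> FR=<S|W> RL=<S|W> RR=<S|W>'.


after cmd 1 (t=15): FL=S FR=S RL=W RR=W
after cmd 2 (t=26): FL=S FR=S RL=S RR=S
after cmd 3 (t=28): FL=S FR=S RL=W RR=W
after cmd 4 (t=40): FL=S FR=S RL=W RR=W
after cmd 5 (t=47): FL=W FR=W RL=S RR=S
after cmd 6 (t=50): FL=S FR=S RL=S RR=S

start t=11: FL=W FR=W RL=S RR=S
cmd 1: advance +4 → t=15, phase=(1,1,7,7) → FL=S FR=S RL=W RR=W
cmd 2: advance +11 → t=26, phase=(0,0,6,6) → FL=S FR=S RL=S RR=S
cmd 3: advance +2 → t=28, phase=(2,2,8,8) → FL=S FR=S RL=W RR=W
cmd 4: advance +12 → t=40, phase=(2,2,8,8) → FL=S FR=S RL=W RR=W
cmd 5: advance +7 → t=47, phase=(9,9,3,3) → FL=W FR=W RL=S RR=S
cmd 6: advance +3 → t=50, phase=(0,0,6,6) → FL=S FR=S RL=S RR=S


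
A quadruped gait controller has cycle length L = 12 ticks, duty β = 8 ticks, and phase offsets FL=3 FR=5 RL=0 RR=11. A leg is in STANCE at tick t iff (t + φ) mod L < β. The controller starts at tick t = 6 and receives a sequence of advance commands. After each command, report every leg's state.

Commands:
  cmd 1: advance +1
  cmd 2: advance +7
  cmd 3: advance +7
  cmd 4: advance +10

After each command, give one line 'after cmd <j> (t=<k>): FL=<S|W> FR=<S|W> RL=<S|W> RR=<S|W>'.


after cmd 1 (t=7): FL=W FR=S RL=S RR=S
after cmd 2 (t=14): FL=S FR=S RL=S RR=S
after cmd 3 (t=21): FL=S FR=S RL=W RR=W
after cmd 4 (t=31): FL=W FR=S RL=S RR=S

start t=6: FL=W FR=W RL=S RR=S
cmd 1: advance +1 → t=7, phase=(10,0,7,6) → FL=W FR=S RL=S RR=S
cmd 2: advance +7 → t=14, phase=(5,7,2,1) → FL=S FR=S RL=S RR=S
cmd 3: advance +7 → t=21, phase=(0,2,9,8) → FL=S FR=S RL=W RR=W
cmd 4: advance +10 → t=31, phase=(10,0,7,6) → FL=W FR=S RL=S RR=S


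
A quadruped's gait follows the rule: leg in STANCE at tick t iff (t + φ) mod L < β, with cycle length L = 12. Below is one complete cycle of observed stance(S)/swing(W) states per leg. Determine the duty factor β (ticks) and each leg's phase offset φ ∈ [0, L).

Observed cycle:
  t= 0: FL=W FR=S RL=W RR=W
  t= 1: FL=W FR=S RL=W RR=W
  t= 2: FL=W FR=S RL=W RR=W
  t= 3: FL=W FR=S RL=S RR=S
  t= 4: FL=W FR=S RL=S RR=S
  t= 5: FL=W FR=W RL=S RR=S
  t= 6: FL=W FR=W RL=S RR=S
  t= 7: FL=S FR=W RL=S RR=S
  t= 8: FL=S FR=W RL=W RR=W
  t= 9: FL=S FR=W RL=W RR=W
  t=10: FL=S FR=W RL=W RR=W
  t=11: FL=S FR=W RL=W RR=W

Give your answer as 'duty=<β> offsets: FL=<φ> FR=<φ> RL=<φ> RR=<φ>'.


duty=5 offsets: FL=5 FR=0 RL=9 RR=9

duty β = stance ticks per leg = 5
FL: stance ticks = 5; W→S at t=7 → φ=5
FR: stance ticks = 5; W→S at t=0 → φ=0
RL: stance ticks = 5; W→S at t=3 → φ=9
RR: stance ticks = 5; W→S at t=3 → φ=9


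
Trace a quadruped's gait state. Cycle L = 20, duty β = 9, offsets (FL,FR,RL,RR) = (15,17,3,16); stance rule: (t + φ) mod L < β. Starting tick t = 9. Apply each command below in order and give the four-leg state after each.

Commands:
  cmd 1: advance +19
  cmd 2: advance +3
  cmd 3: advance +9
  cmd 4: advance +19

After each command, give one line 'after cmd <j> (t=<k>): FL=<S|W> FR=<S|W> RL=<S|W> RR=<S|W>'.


start t=9: FL=S FR=S RL=W RR=S
cmd 1: advance +19 → t=28, phase=(3,5,11,4) → FL=S FR=S RL=W RR=S
cmd 2: advance +3 → t=31, phase=(6,8,14,7) → FL=S FR=S RL=W RR=S
cmd 3: advance +9 → t=40, phase=(15,17,3,16) → FL=W FR=W RL=S RR=W
cmd 4: advance +19 → t=59, phase=(14,16,2,15) → FL=W FR=W RL=S RR=W

after cmd 1 (t=28): FL=S FR=S RL=W RR=S
after cmd 2 (t=31): FL=S FR=S RL=W RR=S
after cmd 3 (t=40): FL=W FR=W RL=S RR=W
after cmd 4 (t=59): FL=W FR=W RL=S RR=W


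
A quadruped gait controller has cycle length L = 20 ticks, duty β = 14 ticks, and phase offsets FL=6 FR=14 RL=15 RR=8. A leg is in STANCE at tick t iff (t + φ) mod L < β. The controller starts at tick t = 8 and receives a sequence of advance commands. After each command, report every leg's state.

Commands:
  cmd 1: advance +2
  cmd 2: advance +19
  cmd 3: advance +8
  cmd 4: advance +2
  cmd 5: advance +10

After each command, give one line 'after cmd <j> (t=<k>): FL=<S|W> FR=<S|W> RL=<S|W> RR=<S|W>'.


start t=8: FL=W FR=S RL=S RR=W
cmd 1: advance +2 → t=10, phase=(16,4,5,18) → FL=W FR=S RL=S RR=W
cmd 2: advance +19 → t=29, phase=(15,3,4,17) → FL=W FR=S RL=S RR=W
cmd 3: advance +8 → t=37, phase=(3,11,12,5) → FL=S FR=S RL=S RR=S
cmd 4: advance +2 → t=39, phase=(5,13,14,7) → FL=S FR=S RL=W RR=S
cmd 5: advance +10 → t=49, phase=(15,3,4,17) → FL=W FR=S RL=S RR=W

after cmd 1 (t=10): FL=W FR=S RL=S RR=W
after cmd 2 (t=29): FL=W FR=S RL=S RR=W
after cmd 3 (t=37): FL=S FR=S RL=S RR=S
after cmd 4 (t=39): FL=S FR=S RL=W RR=S
after cmd 5 (t=49): FL=W FR=S RL=S RR=W


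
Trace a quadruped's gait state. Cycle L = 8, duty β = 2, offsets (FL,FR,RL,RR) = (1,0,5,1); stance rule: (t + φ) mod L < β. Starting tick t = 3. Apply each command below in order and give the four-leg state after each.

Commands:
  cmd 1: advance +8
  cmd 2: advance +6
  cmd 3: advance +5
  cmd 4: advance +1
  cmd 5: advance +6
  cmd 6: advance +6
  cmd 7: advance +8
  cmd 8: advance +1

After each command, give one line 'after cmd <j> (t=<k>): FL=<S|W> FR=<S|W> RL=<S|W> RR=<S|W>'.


after cmd 1 (t=11): FL=W FR=W RL=S RR=W
after cmd 2 (t=17): FL=W FR=S RL=W RR=W
after cmd 3 (t=22): FL=W FR=W RL=W RR=W
after cmd 4 (t=23): FL=S FR=W RL=W RR=S
after cmd 5 (t=29): FL=W FR=W RL=W RR=W
after cmd 6 (t=35): FL=W FR=W RL=S RR=W
after cmd 7 (t=43): FL=W FR=W RL=S RR=W
after cmd 8 (t=44): FL=W FR=W RL=S RR=W

start t=3: FL=W FR=W RL=S RR=W
cmd 1: advance +8 → t=11, phase=(4,3,0,4) → FL=W FR=W RL=S RR=W
cmd 2: advance +6 → t=17, phase=(2,1,6,2) → FL=W FR=S RL=W RR=W
cmd 3: advance +5 → t=22, phase=(7,6,3,7) → FL=W FR=W RL=W RR=W
cmd 4: advance +1 → t=23, phase=(0,7,4,0) → FL=S FR=W RL=W RR=S
cmd 5: advance +6 → t=29, phase=(6,5,2,6) → FL=W FR=W RL=W RR=W
cmd 6: advance +6 → t=35, phase=(4,3,0,4) → FL=W FR=W RL=S RR=W
cmd 7: advance +8 → t=43, phase=(4,3,0,4) → FL=W FR=W RL=S RR=W
cmd 8: advance +1 → t=44, phase=(5,4,1,5) → FL=W FR=W RL=S RR=W


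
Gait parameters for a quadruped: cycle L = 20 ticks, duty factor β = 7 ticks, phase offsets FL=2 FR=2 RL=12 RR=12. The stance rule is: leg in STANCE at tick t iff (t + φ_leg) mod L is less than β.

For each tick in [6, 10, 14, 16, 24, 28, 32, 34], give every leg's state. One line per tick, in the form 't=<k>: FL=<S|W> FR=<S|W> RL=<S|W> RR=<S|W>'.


t=6: phase=(8,8,18,18) vs β=7 → FL=W FR=W RL=W RR=W
t=10: phase=(12,12,2,2) vs β=7 → FL=W FR=W RL=S RR=S
t=14: phase=(16,16,6,6) vs β=7 → FL=W FR=W RL=S RR=S
t=16: phase=(18,18,8,8) vs β=7 → FL=W FR=W RL=W RR=W
t=24: phase=(6,6,16,16) vs β=7 → FL=S FR=S RL=W RR=W
t=28: phase=(10,10,0,0) vs β=7 → FL=W FR=W RL=S RR=S
t=32: phase=(14,14,4,4) vs β=7 → FL=W FR=W RL=S RR=S
t=34: phase=(16,16,6,6) vs β=7 → FL=W FR=W RL=S RR=S

t=6: FL=W FR=W RL=W RR=W
t=10: FL=W FR=W RL=S RR=S
t=14: FL=W FR=W RL=S RR=S
t=16: FL=W FR=W RL=W RR=W
t=24: FL=S FR=S RL=W RR=W
t=28: FL=W FR=W RL=S RR=S
t=32: FL=W FR=W RL=S RR=S
t=34: FL=W FR=W RL=S RR=S


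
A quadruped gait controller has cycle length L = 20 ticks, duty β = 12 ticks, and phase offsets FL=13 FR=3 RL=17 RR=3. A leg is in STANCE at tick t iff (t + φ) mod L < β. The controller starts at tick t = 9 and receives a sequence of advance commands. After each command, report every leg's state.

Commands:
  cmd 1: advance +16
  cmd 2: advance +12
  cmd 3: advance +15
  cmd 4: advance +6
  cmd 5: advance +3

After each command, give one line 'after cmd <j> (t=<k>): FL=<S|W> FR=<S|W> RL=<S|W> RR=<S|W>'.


after cmd 1 (t=25): FL=W FR=S RL=S RR=S
after cmd 2 (t=37): FL=S FR=S RL=W RR=S
after cmd 3 (t=52): FL=S FR=W RL=S RR=W
after cmd 4 (t=58): FL=S FR=S RL=W RR=S
after cmd 5 (t=61): FL=W FR=S RL=W RR=S

start t=9: FL=S FR=W RL=S RR=W
cmd 1: advance +16 → t=25, phase=(18,8,2,8) → FL=W FR=S RL=S RR=S
cmd 2: advance +12 → t=37, phase=(10,0,14,0) → FL=S FR=S RL=W RR=S
cmd 3: advance +15 → t=52, phase=(5,15,9,15) → FL=S FR=W RL=S RR=W
cmd 4: advance +6 → t=58, phase=(11,1,15,1) → FL=S FR=S RL=W RR=S
cmd 5: advance +3 → t=61, phase=(14,4,18,4) → FL=W FR=S RL=W RR=S


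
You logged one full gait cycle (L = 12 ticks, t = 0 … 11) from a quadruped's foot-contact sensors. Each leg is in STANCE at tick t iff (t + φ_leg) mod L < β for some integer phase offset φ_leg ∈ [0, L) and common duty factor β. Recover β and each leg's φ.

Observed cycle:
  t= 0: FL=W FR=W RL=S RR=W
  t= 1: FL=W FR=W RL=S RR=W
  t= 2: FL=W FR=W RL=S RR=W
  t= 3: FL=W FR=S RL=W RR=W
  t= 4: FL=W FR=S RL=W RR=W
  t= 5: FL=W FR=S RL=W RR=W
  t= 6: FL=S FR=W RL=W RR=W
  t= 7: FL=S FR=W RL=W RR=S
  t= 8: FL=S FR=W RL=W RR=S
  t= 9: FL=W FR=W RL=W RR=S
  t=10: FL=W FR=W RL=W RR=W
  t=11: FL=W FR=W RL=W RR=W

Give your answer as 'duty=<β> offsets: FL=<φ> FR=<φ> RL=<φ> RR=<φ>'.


duty=3 offsets: FL=6 FR=9 RL=0 RR=5

duty β = stance ticks per leg = 3
FL: stance ticks = 3; W→S at t=6 → φ=6
FR: stance ticks = 3; W→S at t=3 → φ=9
RL: stance ticks = 3; W→S at t=0 → φ=0
RR: stance ticks = 3; W→S at t=7 → φ=5


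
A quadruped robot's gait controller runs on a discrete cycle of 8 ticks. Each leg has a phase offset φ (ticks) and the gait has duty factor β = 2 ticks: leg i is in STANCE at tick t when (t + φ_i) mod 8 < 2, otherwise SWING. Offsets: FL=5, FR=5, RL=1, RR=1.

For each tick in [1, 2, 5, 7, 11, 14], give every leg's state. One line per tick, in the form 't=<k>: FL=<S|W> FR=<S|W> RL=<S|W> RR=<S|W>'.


t=1: phase=(6,6,2,2) vs β=2 → FL=W FR=W RL=W RR=W
t=2: phase=(7,7,3,3) vs β=2 → FL=W FR=W RL=W RR=W
t=5: phase=(2,2,6,6) vs β=2 → FL=W FR=W RL=W RR=W
t=7: phase=(4,4,0,0) vs β=2 → FL=W FR=W RL=S RR=S
t=11: phase=(0,0,4,4) vs β=2 → FL=S FR=S RL=W RR=W
t=14: phase=(3,3,7,7) vs β=2 → FL=W FR=W RL=W RR=W

t=1: FL=W FR=W RL=W RR=W
t=2: FL=W FR=W RL=W RR=W
t=5: FL=W FR=W RL=W RR=W
t=7: FL=W FR=W RL=S RR=S
t=11: FL=S FR=S RL=W RR=W
t=14: FL=W FR=W RL=W RR=W


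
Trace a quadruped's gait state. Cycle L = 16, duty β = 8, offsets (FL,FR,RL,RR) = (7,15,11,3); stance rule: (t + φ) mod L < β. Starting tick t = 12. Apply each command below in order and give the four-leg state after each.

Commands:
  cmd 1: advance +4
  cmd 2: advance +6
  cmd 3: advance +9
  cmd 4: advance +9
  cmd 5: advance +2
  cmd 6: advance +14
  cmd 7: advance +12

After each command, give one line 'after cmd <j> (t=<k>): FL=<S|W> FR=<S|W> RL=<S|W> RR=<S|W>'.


start t=12: FL=S FR=W RL=S RR=W
cmd 1: advance +4 → t=16, phase=(7,15,11,3) → FL=S FR=W RL=W RR=S
cmd 2: advance +6 → t=22, phase=(13,5,1,9) → FL=W FR=S RL=S RR=W
cmd 3: advance +9 → t=31, phase=(6,14,10,2) → FL=S FR=W RL=W RR=S
cmd 4: advance +9 → t=40, phase=(15,7,3,11) → FL=W FR=S RL=S RR=W
cmd 5: advance +2 → t=42, phase=(1,9,5,13) → FL=S FR=W RL=S RR=W
cmd 6: advance +14 → t=56, phase=(15,7,3,11) → FL=W FR=S RL=S RR=W
cmd 7: advance +12 → t=68, phase=(11,3,15,7) → FL=W FR=S RL=W RR=S

after cmd 1 (t=16): FL=S FR=W RL=W RR=S
after cmd 2 (t=22): FL=W FR=S RL=S RR=W
after cmd 3 (t=31): FL=S FR=W RL=W RR=S
after cmd 4 (t=40): FL=W FR=S RL=S RR=W
after cmd 5 (t=42): FL=S FR=W RL=S RR=W
after cmd 6 (t=56): FL=W FR=S RL=S RR=W
after cmd 7 (t=68): FL=W FR=S RL=W RR=S


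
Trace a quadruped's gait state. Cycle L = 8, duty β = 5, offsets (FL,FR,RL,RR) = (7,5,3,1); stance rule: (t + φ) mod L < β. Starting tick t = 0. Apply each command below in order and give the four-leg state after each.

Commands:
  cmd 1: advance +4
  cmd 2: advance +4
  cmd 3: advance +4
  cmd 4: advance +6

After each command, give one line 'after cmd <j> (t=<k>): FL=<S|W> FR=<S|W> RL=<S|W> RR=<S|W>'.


after cmd 1 (t=4): FL=S FR=S RL=W RR=W
after cmd 2 (t=8): FL=W FR=W RL=S RR=S
after cmd 3 (t=12): FL=S FR=S RL=W RR=W
after cmd 4 (t=18): FL=S FR=W RL=W RR=S

start t=0: FL=W FR=W RL=S RR=S
cmd 1: advance +4 → t=4, phase=(3,1,7,5) → FL=S FR=S RL=W RR=W
cmd 2: advance +4 → t=8, phase=(7,5,3,1) → FL=W FR=W RL=S RR=S
cmd 3: advance +4 → t=12, phase=(3,1,7,5) → FL=S FR=S RL=W RR=W
cmd 4: advance +6 → t=18, phase=(1,7,5,3) → FL=S FR=W RL=W RR=S


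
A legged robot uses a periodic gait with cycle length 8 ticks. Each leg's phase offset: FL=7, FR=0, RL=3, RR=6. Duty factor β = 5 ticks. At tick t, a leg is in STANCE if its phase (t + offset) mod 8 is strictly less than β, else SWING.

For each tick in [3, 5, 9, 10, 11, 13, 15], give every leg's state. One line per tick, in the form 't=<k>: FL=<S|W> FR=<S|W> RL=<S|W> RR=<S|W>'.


t=3: phase=(2,3,6,1) vs β=5 → FL=S FR=S RL=W RR=S
t=5: phase=(4,5,0,3) vs β=5 → FL=S FR=W RL=S RR=S
t=9: phase=(0,1,4,7) vs β=5 → FL=S FR=S RL=S RR=W
t=10: phase=(1,2,5,0) vs β=5 → FL=S FR=S RL=W RR=S
t=11: phase=(2,3,6,1) vs β=5 → FL=S FR=S RL=W RR=S
t=13: phase=(4,5,0,3) vs β=5 → FL=S FR=W RL=S RR=S
t=15: phase=(6,7,2,5) vs β=5 → FL=W FR=W RL=S RR=W

t=3: FL=S FR=S RL=W RR=S
t=5: FL=S FR=W RL=S RR=S
t=9: FL=S FR=S RL=S RR=W
t=10: FL=S FR=S RL=W RR=S
t=11: FL=S FR=S RL=W RR=S
t=13: FL=S FR=W RL=S RR=S
t=15: FL=W FR=W RL=S RR=W


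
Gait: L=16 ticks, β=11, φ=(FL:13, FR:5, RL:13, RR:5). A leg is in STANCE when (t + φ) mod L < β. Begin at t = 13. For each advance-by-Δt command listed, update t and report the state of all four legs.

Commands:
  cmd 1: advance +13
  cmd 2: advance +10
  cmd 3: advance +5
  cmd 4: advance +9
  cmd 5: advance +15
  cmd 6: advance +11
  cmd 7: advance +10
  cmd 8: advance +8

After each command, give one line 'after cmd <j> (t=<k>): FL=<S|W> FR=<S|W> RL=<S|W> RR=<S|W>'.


start t=13: FL=S FR=S RL=S RR=S
cmd 1: advance +13 → t=26, phase=(7,15,7,15) → FL=S FR=W RL=S RR=W
cmd 2: advance +10 → t=36, phase=(1,9,1,9) → FL=S FR=S RL=S RR=S
cmd 3: advance +5 → t=41, phase=(6,14,6,14) → FL=S FR=W RL=S RR=W
cmd 4: advance +9 → t=50, phase=(15,7,15,7) → FL=W FR=S RL=W RR=S
cmd 5: advance +15 → t=65, phase=(14,6,14,6) → FL=W FR=S RL=W RR=S
cmd 6: advance +11 → t=76, phase=(9,1,9,1) → FL=S FR=S RL=S RR=S
cmd 7: advance +10 → t=86, phase=(3,11,3,11) → FL=S FR=W RL=S RR=W
cmd 8: advance +8 → t=94, phase=(11,3,11,3) → FL=W FR=S RL=W RR=S

after cmd 1 (t=26): FL=S FR=W RL=S RR=W
after cmd 2 (t=36): FL=S FR=S RL=S RR=S
after cmd 3 (t=41): FL=S FR=W RL=S RR=W
after cmd 4 (t=50): FL=W FR=S RL=W RR=S
after cmd 5 (t=65): FL=W FR=S RL=W RR=S
after cmd 6 (t=76): FL=S FR=S RL=S RR=S
after cmd 7 (t=86): FL=S FR=W RL=S RR=W
after cmd 8 (t=94): FL=W FR=S RL=W RR=S


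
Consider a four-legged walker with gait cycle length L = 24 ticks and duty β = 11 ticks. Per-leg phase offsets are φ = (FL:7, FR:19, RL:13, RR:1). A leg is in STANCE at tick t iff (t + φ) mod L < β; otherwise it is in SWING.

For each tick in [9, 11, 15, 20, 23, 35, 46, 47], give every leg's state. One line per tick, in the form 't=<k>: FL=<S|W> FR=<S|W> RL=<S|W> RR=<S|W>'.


t=9: phase=(16,4,22,10) vs β=11 → FL=W FR=S RL=W RR=S
t=11: phase=(18,6,0,12) vs β=11 → FL=W FR=S RL=S RR=W
t=15: phase=(22,10,4,16) vs β=11 → FL=W FR=S RL=S RR=W
t=20: phase=(3,15,9,21) vs β=11 → FL=S FR=W RL=S RR=W
t=23: phase=(6,18,12,0) vs β=11 → FL=S FR=W RL=W RR=S
t=35: phase=(18,6,0,12) vs β=11 → FL=W FR=S RL=S RR=W
t=46: phase=(5,17,11,23) vs β=11 → FL=S FR=W RL=W RR=W
t=47: phase=(6,18,12,0) vs β=11 → FL=S FR=W RL=W RR=S

t=9: FL=W FR=S RL=W RR=S
t=11: FL=W FR=S RL=S RR=W
t=15: FL=W FR=S RL=S RR=W
t=20: FL=S FR=W RL=S RR=W
t=23: FL=S FR=W RL=W RR=S
t=35: FL=W FR=S RL=S RR=W
t=46: FL=S FR=W RL=W RR=W
t=47: FL=S FR=W RL=W RR=S


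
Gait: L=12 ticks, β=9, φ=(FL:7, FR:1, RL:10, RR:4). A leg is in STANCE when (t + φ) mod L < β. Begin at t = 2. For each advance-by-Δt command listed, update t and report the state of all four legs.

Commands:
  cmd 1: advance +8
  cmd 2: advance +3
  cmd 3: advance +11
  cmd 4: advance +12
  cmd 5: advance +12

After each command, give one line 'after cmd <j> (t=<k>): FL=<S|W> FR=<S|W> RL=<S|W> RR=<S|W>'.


start t=2: FL=W FR=S RL=S RR=S
cmd 1: advance +8 → t=10, phase=(5,11,8,2) → FL=S FR=W RL=S RR=S
cmd 2: advance +3 → t=13, phase=(8,2,11,5) → FL=S FR=S RL=W RR=S
cmd 3: advance +11 → t=24, phase=(7,1,10,4) → FL=S FR=S RL=W RR=S
cmd 4: advance +12 → t=36, phase=(7,1,10,4) → FL=S FR=S RL=W RR=S
cmd 5: advance +12 → t=48, phase=(7,1,10,4) → FL=S FR=S RL=W RR=S

after cmd 1 (t=10): FL=S FR=W RL=S RR=S
after cmd 2 (t=13): FL=S FR=S RL=W RR=S
after cmd 3 (t=24): FL=S FR=S RL=W RR=S
after cmd 4 (t=36): FL=S FR=S RL=W RR=S
after cmd 5 (t=48): FL=S FR=S RL=W RR=S


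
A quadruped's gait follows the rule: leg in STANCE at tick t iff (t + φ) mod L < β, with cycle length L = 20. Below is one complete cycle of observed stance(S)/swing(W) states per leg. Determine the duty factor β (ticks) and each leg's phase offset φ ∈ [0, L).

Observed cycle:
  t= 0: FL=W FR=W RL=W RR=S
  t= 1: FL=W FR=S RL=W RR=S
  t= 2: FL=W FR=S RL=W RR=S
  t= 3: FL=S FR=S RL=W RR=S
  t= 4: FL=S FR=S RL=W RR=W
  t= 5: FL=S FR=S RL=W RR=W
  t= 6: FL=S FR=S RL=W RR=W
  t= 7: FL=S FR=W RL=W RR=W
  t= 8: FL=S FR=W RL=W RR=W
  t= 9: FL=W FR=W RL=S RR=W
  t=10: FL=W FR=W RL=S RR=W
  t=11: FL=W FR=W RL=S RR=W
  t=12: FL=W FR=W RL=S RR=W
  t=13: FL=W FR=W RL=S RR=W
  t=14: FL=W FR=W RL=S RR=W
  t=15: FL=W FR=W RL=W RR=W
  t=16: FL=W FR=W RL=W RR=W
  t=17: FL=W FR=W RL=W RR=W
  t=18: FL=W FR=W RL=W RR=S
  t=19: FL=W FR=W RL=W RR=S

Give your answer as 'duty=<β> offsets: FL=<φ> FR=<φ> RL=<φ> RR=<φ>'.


duty=6 offsets: FL=17 FR=19 RL=11 RR=2

duty β = stance ticks per leg = 6
FL: stance ticks = 6; W→S at t=3 → φ=17
FR: stance ticks = 6; W→S at t=1 → φ=19
RL: stance ticks = 6; W→S at t=9 → φ=11
RR: stance ticks = 6; W→S at t=18 → φ=2


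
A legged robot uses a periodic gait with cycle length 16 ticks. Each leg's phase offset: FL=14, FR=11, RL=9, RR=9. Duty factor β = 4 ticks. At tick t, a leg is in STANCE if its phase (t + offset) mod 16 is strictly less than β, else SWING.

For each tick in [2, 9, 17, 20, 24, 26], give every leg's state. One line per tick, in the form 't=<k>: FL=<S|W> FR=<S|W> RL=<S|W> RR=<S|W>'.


t=2: FL=S FR=W RL=W RR=W
t=9: FL=W FR=W RL=S RR=S
t=17: FL=W FR=W RL=W RR=W
t=20: FL=S FR=W RL=W RR=W
t=24: FL=W FR=S RL=S RR=S
t=26: FL=W FR=W RL=S RR=S

t=2: phase=(0,13,11,11) vs β=4 → FL=S FR=W RL=W RR=W
t=9: phase=(7,4,2,2) vs β=4 → FL=W FR=W RL=S RR=S
t=17: phase=(15,12,10,10) vs β=4 → FL=W FR=W RL=W RR=W
t=20: phase=(2,15,13,13) vs β=4 → FL=S FR=W RL=W RR=W
t=24: phase=(6,3,1,1) vs β=4 → FL=W FR=S RL=S RR=S
t=26: phase=(8,5,3,3) vs β=4 → FL=W FR=W RL=S RR=S


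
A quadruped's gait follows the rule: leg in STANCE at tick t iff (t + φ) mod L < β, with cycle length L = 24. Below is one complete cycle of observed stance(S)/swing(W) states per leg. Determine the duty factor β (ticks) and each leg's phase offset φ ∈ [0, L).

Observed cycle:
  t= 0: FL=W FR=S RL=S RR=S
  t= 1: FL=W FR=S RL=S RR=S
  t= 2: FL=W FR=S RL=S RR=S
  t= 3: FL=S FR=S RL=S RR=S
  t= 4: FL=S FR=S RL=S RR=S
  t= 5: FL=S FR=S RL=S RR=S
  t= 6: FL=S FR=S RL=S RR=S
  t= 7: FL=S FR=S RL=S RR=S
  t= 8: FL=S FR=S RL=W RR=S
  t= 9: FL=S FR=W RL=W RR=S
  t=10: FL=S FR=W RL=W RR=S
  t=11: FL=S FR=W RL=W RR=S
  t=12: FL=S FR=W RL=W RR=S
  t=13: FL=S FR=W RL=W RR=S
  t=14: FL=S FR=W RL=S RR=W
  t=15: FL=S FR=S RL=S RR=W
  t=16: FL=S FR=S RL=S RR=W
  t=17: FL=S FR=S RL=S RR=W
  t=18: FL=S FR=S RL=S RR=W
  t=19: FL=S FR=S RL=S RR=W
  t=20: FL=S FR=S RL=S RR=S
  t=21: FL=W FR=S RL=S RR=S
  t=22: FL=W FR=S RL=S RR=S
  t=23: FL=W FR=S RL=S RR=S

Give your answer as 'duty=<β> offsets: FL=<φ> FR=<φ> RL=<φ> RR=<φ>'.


duty β = stance ticks per leg = 18
FL: stance ticks = 18; W→S at t=3 → φ=21
FR: stance ticks = 18; W→S at t=15 → φ=9
RL: stance ticks = 18; W→S at t=14 → φ=10
RR: stance ticks = 18; W→S at t=20 → φ=4

duty=18 offsets: FL=21 FR=9 RL=10 RR=4


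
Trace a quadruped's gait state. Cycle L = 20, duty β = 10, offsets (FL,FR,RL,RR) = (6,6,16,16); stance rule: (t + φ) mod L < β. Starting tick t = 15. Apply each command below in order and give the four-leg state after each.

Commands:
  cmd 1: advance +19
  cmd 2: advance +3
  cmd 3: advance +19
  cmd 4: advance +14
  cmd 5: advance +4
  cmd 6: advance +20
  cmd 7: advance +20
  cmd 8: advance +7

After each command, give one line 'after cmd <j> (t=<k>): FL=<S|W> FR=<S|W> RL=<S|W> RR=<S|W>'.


start t=15: FL=S FR=S RL=W RR=W
cmd 1: advance +19 → t=34, phase=(0,0,10,10) → FL=S FR=S RL=W RR=W
cmd 2: advance +3 → t=37, phase=(3,3,13,13) → FL=S FR=S RL=W RR=W
cmd 3: advance +19 → t=56, phase=(2,2,12,12) → FL=S FR=S RL=W RR=W
cmd 4: advance +14 → t=70, phase=(16,16,6,6) → FL=W FR=W RL=S RR=S
cmd 5: advance +4 → t=74, phase=(0,0,10,10) → FL=S FR=S RL=W RR=W
cmd 6: advance +20 → t=94, phase=(0,0,10,10) → FL=S FR=S RL=W RR=W
cmd 7: advance +20 → t=114, phase=(0,0,10,10) → FL=S FR=S RL=W RR=W
cmd 8: advance +7 → t=121, phase=(7,7,17,17) → FL=S FR=S RL=W RR=W

after cmd 1 (t=34): FL=S FR=S RL=W RR=W
after cmd 2 (t=37): FL=S FR=S RL=W RR=W
after cmd 3 (t=56): FL=S FR=S RL=W RR=W
after cmd 4 (t=70): FL=W FR=W RL=S RR=S
after cmd 5 (t=74): FL=S FR=S RL=W RR=W
after cmd 6 (t=94): FL=S FR=S RL=W RR=W
after cmd 7 (t=114): FL=S FR=S RL=W RR=W
after cmd 8 (t=121): FL=S FR=S RL=W RR=W


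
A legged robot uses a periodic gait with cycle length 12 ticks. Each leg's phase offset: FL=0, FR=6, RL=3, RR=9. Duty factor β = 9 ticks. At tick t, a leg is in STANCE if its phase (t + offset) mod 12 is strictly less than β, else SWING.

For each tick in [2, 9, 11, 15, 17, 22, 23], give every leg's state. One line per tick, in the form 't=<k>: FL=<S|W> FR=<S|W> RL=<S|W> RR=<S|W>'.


t=2: phase=(2,8,5,11) vs β=9 → FL=S FR=S RL=S RR=W
t=9: phase=(9,3,0,6) vs β=9 → FL=W FR=S RL=S RR=S
t=11: phase=(11,5,2,8) vs β=9 → FL=W FR=S RL=S RR=S
t=15: phase=(3,9,6,0) vs β=9 → FL=S FR=W RL=S RR=S
t=17: phase=(5,11,8,2) vs β=9 → FL=S FR=W RL=S RR=S
t=22: phase=(10,4,1,7) vs β=9 → FL=W FR=S RL=S RR=S
t=23: phase=(11,5,2,8) vs β=9 → FL=W FR=S RL=S RR=S

t=2: FL=S FR=S RL=S RR=W
t=9: FL=W FR=S RL=S RR=S
t=11: FL=W FR=S RL=S RR=S
t=15: FL=S FR=W RL=S RR=S
t=17: FL=S FR=W RL=S RR=S
t=22: FL=W FR=S RL=S RR=S
t=23: FL=W FR=S RL=S RR=S
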